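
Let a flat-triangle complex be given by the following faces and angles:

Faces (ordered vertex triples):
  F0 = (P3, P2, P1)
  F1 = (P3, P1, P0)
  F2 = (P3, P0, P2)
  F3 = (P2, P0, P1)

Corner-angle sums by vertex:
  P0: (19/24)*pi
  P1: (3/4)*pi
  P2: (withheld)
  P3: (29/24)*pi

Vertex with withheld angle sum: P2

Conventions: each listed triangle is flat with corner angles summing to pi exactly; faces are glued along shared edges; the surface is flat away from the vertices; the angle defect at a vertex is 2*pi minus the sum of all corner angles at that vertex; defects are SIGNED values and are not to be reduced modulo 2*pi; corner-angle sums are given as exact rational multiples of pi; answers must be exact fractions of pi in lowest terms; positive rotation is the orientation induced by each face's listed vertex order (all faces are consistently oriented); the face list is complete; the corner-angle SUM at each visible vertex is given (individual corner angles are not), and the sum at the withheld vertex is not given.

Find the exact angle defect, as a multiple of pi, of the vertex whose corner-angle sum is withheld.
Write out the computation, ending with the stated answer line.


V = 4, E = 6, F = 4; chi = V - E + F = 2
Gauss-Bonnet: total defect = 2*pi*chi = 4*pi; visible defects sum to (13/4)*pi

Answer: defect(P2) = (3/4)*pi


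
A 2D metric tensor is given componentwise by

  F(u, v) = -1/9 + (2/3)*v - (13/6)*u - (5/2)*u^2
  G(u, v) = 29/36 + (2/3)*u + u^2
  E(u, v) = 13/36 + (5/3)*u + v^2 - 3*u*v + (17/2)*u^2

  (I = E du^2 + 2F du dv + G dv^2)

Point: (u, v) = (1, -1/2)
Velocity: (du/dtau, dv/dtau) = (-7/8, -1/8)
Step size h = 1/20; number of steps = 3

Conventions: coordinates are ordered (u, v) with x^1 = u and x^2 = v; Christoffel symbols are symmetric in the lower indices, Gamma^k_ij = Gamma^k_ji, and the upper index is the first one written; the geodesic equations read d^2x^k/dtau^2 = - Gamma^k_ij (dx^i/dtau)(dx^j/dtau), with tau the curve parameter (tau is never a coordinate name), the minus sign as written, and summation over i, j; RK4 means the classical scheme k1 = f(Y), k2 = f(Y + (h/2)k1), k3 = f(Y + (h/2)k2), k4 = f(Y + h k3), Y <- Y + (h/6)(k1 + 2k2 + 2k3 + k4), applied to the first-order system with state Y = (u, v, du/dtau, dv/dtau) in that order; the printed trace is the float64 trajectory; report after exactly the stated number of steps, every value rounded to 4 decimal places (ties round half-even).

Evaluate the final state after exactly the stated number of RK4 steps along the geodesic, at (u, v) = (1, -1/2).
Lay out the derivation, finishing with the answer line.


f(Y) = (du/dtau, dv/dtau, -Gamma^u_ij Y'^i Y'^j, -Gamma^v_ij Y'^i Y'^j) with the Gammas evaluated at the stage position; h = 0.050000; intermediate values shown to 6 dp
step 0: u = 1.0000, v = -0.5000, du/dtau = -0.8750, dv/dtau = -0.1250
step 1:
  k1: at (u, v) = (1.000000, -0.500000), (du/dtau, dv/dtau) = (-0.875000, -0.125000); Gamma_uuu = -0.349690, Gamma_uuv = 0.442174, Gamma_uvv = -0.389639, Gamma_vuu = -2.812842, Gamma_vuv = 1.453484, Gamma_vvv = -0.805545; k1 = (-0.875000, -0.125000, 0.177094, 1.848219)
  k2: at (u, v) = (0.978125, -0.503125), (du/dtau, dv/dtau) = (-0.870573, -0.078795); Gamma_uuu = -0.324802, Gamma_uuv = 0.431897, Gamma_uvv = -0.385384, Gamma_vuu = -2.773905, Gamma_vuv = 1.430039, Gamma_vvv = -0.791341; k2 = (-0.870573, -0.078795, 0.189306, 1.911055)
  k3: at (u, v) = (0.978236, -0.501970), (du/dtau, dv/dtau) = (-0.870267, -0.077224); Gamma_uuu = -0.326662, Gamma_uuv = 0.432740, Gamma_uvv = -0.385723, Gamma_vuu = -2.778030, Gamma_vuv = 1.431645, Gamma_vvv = -0.791942; k3 = (-0.870267, -0.077224, 0.191538, 1.916278)
  k4: at (u, v) = (0.956487, -0.503861), (du/dtau, dv/dtau) = (-0.865423, -0.029186); Gamma_uuu = -0.302269, Gamma_uuv = 0.422618, Gamma_uvv = -0.381397, Gamma_vuu = -2.740953, Gamma_vuv = 1.408419, Gamma_vvv = -0.777418; k4 = (-0.865423, -0.029186, 0.205362, 1.982370)
  Y <- Y + (h/6)(k1 + 2k2 + 2k3 + k4): u = 0.9565, v = -0.5039, du/dtau = -0.8655, dv/dtau = -0.0293
step 2:
  k1: at (u, v) = (0.956482, -0.503885), (du/dtau, dv/dtau) = (-0.865465, -0.029290); Gamma_uuu = -0.302228, Gamma_uuv = 0.422600, Gamma_uvv = -0.381390, Gamma_vuu = -2.740864, Gamma_vuv = 1.408384, Gamma_vvv = -0.777405; k1 = (-0.865465, -0.029290, 0.205280, 1.982255)
  k2: at (u, v) = (0.934846, -0.504617), (du/dtau, dv/dtau) = (-0.860333, 0.020267); Gamma_uuu = -0.278168, Gamma_uuv = 0.412559, Gamma_uvv = -0.376947, Gamma_vuu = -2.705352, Gamma_vuv = 1.385239, Gamma_vvv = -0.762474; k2 = (-0.860333, 0.020267, 0.220434, 2.051050)
  k3: at (u, v) = (0.934974, -0.503379), (du/dtau, dv/dtau) = (-0.859955, 0.021987); Gamma_uuu = -0.280177, Gamma_uuv = 0.413467, Gamma_uvv = -0.377300, Gamma_vuu = -2.709773, Gamma_vuv = 1.386945, Gamma_vvv = -0.763090; k3 = (-0.859955, 0.021987, 0.223015, 2.056753)
  k4: at (u, v) = (0.913485, -0.502786), (du/dtau, dv/dtau) = (-0.854315, 0.073548); Gamma_uuu = -0.256706, Gamma_uuv = 0.403619, Gamma_uvv = -0.372752, Gamma_vuu = -2.676410, Gamma_vuv = 1.364077, Gamma_vvv = -0.747767; k4 = (-0.854315, 0.073548, 0.240095, 2.128851)
  Y <- Y + (h/6)(k1 + 2k2 + 2k3 + k4): u = 0.9135, v = -0.5028, du/dtau = -0.8544, dv/dtau = 0.0734
step 3:
  k1: at (u, v) = (0.913480, -0.502812), (du/dtau, dv/dtau) = (-0.854363, 0.073433); Gamma_uuu = -0.256660, Gamma_uuv = 0.403599, Gamma_uvv = -0.372744, Gamma_vuu = -2.676312, Gamma_vuv = 1.364038, Gamma_vvv = -0.747752; k1 = (-0.854363, 0.073433, 0.239998, 2.128725)
  k2: at (u, v) = (0.892120, -0.500976), (du/dtau, dv/dtau) = (-0.848363, 0.126651); Gamma_uuu = -0.233603, Gamma_uuv = 0.393865, Gamma_uvv = -0.368038, Gamma_vuu = -2.644783, Gamma_vuv = 1.341303, Gamma_vvv = -0.731945; k2 = (-0.848363, 0.126651, 0.258671, 2.203480)
  k3: at (u, v) = (0.892270, -0.499646), (du/dtau, dv/dtau) = (-0.847896, 0.128520); Gamma_uuu = -0.235785, Gamma_uuv = 0.394850, Gamma_uvv = -0.368407, Gamma_vuu = -2.649535, Gamma_vuv = 1.343125, Gamma_vvv = -0.732575; k3 = (-0.847896, 0.128520, 0.261652, 2.209651)
  k4: at (u, v) = (0.871085, -0.496386), (du/dtau, dv/dtau) = (-0.841281, 0.183916); Gamma_uuu = -0.213442, Gamma_uuv = 0.385365, Gamma_uvv = -0.363554, Gamma_vuu = -2.620505, Gamma_vuv = 1.320755, Gamma_vvv = -0.716300; k4 = (-0.841281, 0.183916, 0.282612, 2.287606)
  Y <- Y + (h/6)(k1 + 2k2 + 2k3 + k4): u = 0.8711, v = -0.4964, du/dtau = -0.8413, dv/dtau = 0.1838

Answer: u = 0.8711, v = -0.4964, du/dtau = -0.8413, dv/dtau = 0.1838


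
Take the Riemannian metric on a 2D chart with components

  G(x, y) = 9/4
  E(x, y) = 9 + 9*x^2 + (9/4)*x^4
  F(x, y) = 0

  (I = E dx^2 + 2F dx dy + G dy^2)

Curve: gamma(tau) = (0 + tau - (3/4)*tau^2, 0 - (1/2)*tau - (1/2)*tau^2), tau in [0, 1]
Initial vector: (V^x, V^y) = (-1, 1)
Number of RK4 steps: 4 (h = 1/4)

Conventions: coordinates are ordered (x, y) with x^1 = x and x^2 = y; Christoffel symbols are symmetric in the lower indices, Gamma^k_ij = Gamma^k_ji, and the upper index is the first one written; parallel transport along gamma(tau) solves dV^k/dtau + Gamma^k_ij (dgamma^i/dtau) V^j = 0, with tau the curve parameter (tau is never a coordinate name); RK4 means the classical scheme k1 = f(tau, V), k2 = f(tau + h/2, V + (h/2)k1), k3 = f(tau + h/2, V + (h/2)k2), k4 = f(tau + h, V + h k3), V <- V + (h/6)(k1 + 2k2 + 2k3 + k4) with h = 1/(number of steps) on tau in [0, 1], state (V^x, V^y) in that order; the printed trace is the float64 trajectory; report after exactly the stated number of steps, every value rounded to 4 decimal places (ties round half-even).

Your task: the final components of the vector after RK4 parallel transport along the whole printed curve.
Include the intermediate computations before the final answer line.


gamma'(tau) = (1 - (3/2)*tau, -1/2 - tau); f(tau, V)^k = -Gamma^k_ij(gamma(tau)) gamma'^i(tau) V^j; h = 1/4; intermediate values shown to 6 dp
curve data and Christoffel symbols at the stage parameters:
  tau = 0.000000: gamma = (0.000000, 0.000000), gamma' = (1.000000, -0.500000); Gamma_xxx = 0.000000, Gamma_xxy = 0.000000, Gamma_xyy = 0.000000, Gamma_yxx = 0.000000, Gamma_yxy = 0.000000, Gamma_yyy = 0.000000
  tau = 0.125000: gamma = (0.113281, -0.070312), gamma' = (0.812500, -0.625000); Gamma_xxx = 0.112559, Gamma_xxy = 0.000000, Gamma_xyy = 0.000000, Gamma_yxx = 0.000000, Gamma_yxy = 0.000000, Gamma_yyy = 0.000000
  tau = 0.250000: gamma = (0.203125, -0.156250), gamma' = (0.625000, -0.750000); Gamma_xxx = 0.199019, Gamma_xxy = 0.000000, Gamma_xyy = 0.000000, Gamma_yxx = 0.000000, Gamma_yxy = 0.000000, Gamma_yyy = 0.000000
  tau = 0.375000: gamma = (0.269531, -0.257812), gamma' = (0.437500, -0.875000); Gamma_xxx = 0.260084, Gamma_xxy = 0.000000, Gamma_xyy = 0.000000, Gamma_yxx = 0.000000, Gamma_yxy = 0.000000, Gamma_yyy = 0.000000
  tau = 0.500000: gamma = (0.312500, -0.375000), gamma' = (0.250000, -1.000000); Gamma_xxx = 0.297952, Gamma_xxy = 0.000000, Gamma_xyy = 0.000000, Gamma_yxx = 0.000000, Gamma_yxy = 0.000000, Gamma_yyy = 0.000000
  tau = 0.625000: gamma = (0.332031, -0.507812), gamma' = (0.062500, -1.125000); Gamma_xxx = 0.314685, Gamma_xxy = 0.000000, Gamma_xyy = 0.000000, Gamma_yxx = 0.000000, Gamma_yxy = 0.000000, Gamma_yyy = 0.000000
  tau = 0.750000: gamma = (0.328125, -0.656250), gamma' = (-0.125000, -1.250000); Gamma_xxx = 0.311363, Gamma_xxy = 0.000000, Gamma_xyy = 0.000000, Gamma_yxx = 0.000000, Gamma_yxy = 0.000000, Gamma_yyy = 0.000000
  tau = 0.875000: gamma = (0.300781, -0.820312), gamma' = (-0.312500, -1.375000); Gamma_xxx = 0.287764, Gamma_xxy = 0.000000, Gamma_xyy = 0.000000, Gamma_yxx = 0.000000, Gamma_yxy = 0.000000, Gamma_yyy = 0.000000
  tau = 1.000000: gamma = (0.250000, -1.000000), gamma' = (-0.500000, -1.500000); Gamma_xxx = 0.242424, Gamma_xxy = 0.000000, Gamma_xyy = 0.000000, Gamma_yxx = 0.000000, Gamma_yxy = 0.000000, Gamma_yyy = 0.000000
step 0: V^x = -1.0000, V^y = 1.0000
step 1: k1 = (0.000000, 0.000000), k2 = (0.091454, 0.000000), k3 = (0.090409, 0.000000), k4 = (0.121576, 0.000000); V <- V + (h/6)(k1 + 2k2 + 2k3 + k4): V^x = -0.9798, V^y = 1.0000
step 2: k1 = (0.121872, 0.000000), k2 = (0.109752, 0.000000), k3 = (0.109925, 0.000000), k4 = (0.070935, 0.000000); V <- V + (h/6)(k1 + 2k2 + 2k3 + k4): V^x = -0.9534, V^y = 1.0000
step 3: k1 = (0.071020, 0.000000), k2 = (0.018577, 0.000000), k3 = (0.018706, 0.000000), k4 = (-0.036926, 0.000000); V <- V + (h/6)(k1 + 2k2 + 2k3 + k4): V^x = -0.9489, V^y = 1.0000
step 4: k1 = (-0.036932, 0.000000), k2 = (-0.085747, 0.000000), k3 = (-0.086296, 0.000000), k4 = (-0.117635, 0.000000); V <- V + (h/6)(k1 + 2k2 + 2k3 + k4): V^x = -0.9697, V^y = 1.0000

Answer: V^x = -0.9697, V^y = 1.0000


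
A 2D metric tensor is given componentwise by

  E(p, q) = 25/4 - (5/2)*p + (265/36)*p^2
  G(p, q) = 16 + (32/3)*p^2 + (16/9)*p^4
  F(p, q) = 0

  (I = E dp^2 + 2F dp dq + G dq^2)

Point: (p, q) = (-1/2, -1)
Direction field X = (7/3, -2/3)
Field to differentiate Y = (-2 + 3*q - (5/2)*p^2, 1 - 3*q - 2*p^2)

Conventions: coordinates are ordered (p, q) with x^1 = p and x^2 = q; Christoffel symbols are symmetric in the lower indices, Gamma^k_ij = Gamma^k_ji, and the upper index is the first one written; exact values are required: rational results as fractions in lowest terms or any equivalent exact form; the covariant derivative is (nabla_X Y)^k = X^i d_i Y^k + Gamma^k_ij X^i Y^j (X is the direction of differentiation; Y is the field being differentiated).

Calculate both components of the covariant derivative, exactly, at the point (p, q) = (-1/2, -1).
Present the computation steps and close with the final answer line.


E = 1345/144, F = 0, G = 169/9 at the point
E_p = -355/36, E_q = 0, F_p = 0, F_q = 0, G_p = -104/9, G_q = 0
EG - F^2 = 227305/1296;  g^inv = (1296/227305) * [[169/9, 0], [0, 1345/144]]
first-kind symbols [ij,l] = (1/2)(d_i g_jl + d_j g_il - d_l g_ij): [pp,p] = E_p/2 = -355/72, [pp,q] = F_p - E_q/2 = 0, [pq,p] = E_q/2 = 0, [pq,q] = G_p/2 = -52/9, [qq,p] = F_q - G_p/2 = 52/9, [qq,q] = G_q/2 = 0
Gamma^p_ij = (G*[ij,p] - F*[ij,q])/(EG - F^2), Gamma^q_ij = (E*[ij,q] - F*[ij,p])/(EG - F^2)
Gamma_ppp = -142/269, Gamma_ppq = 0, Gamma_pqq = 832/1345, Gamma_qpp = 0, Gamma_qpq = -4/13, Gamma_qqq = 0
X = (7/3, -2/3), Y = (-45/8, 7/2) at the point

Answer: (nabla_X Y)^p = 50133/5380, (nabla_X Y)^q = 3


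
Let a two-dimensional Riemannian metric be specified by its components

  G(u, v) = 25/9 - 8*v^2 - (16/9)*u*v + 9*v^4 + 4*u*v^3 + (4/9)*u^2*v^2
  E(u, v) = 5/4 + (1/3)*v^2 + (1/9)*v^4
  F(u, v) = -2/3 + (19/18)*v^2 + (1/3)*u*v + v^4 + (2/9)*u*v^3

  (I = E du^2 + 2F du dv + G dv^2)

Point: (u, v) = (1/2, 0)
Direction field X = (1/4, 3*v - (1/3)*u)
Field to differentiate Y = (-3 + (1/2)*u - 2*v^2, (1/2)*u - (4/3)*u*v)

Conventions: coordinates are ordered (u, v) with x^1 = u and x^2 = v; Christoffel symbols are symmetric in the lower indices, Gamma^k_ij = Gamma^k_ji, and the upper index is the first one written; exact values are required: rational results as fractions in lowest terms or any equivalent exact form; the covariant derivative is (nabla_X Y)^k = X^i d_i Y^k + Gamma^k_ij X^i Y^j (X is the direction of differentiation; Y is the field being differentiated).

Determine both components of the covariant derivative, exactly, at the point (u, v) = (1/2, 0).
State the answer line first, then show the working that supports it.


Answer: (nabla_X Y)^u = 107/872, (nabla_X Y)^v = 1901/7848

E = 5/4, F = -2/3, G = 25/9 at the point
E_u = 0, E_v = 0, F_u = 0, F_v = 1/6, G_u = 0, G_v = -8/9
EG - F^2 = 109/36;  g^inv = (36/109) * [[25/9, 2/3], [2/3, 5/4]]
first-kind symbols [ij,l] = (1/2)(d_i g_jl + d_j g_il - d_l g_ij): [uu,u] = E_u/2 = 0, [uu,v] = F_u - E_v/2 = 0, [uv,u] = E_v/2 = 0, [uv,v] = G_u/2 = 0, [vv,u] = F_v - G_u/2 = 1/6, [vv,v] = G_v/2 = -4/9
Gamma^u_ij = (G*[ij,u] - F*[ij,v])/(EG - F^2), Gamma^v_ij = (E*[ij,v] - F*[ij,u])/(EG - F^2)
Gamma_uuu = 0, Gamma_uuv = 0, Gamma_uvv = 6/109, Gamma_vuu = 0, Gamma_vuv = 0, Gamma_vvv = -16/109
X = (1/4, -1/6), Y = (-11/4, 1/4) at the point


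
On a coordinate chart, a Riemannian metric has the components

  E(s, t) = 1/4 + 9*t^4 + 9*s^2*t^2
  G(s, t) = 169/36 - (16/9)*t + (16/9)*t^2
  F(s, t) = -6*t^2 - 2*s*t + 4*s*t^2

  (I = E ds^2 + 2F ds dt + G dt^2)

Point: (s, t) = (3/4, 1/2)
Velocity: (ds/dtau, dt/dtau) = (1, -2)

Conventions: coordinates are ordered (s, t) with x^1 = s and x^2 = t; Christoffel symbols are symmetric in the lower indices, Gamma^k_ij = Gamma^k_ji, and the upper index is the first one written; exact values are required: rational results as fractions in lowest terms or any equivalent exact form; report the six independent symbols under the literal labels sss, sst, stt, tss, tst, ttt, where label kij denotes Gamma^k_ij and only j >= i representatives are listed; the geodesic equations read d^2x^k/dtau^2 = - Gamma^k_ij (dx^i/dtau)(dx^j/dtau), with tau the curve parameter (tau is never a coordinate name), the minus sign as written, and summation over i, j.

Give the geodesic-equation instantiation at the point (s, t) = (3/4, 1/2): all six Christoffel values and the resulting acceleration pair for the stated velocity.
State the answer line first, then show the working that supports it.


Answer: Gamma_sss = 0, Gamma_sst = 5202/1685, Gamma_stt = -4896/1685, Gamma_tss = -9/8, Gamma_tst = 1836/1685, Gamma_ttt = -1728/1685; accelerations (d^2s/dtau^2, d^2t/dtau^2) = (40392/1685, 129213/13480)

E = 133/64, F = -3/2, G = 17/4 at the point
E_s = 27/8, E_t = 153/16, F_s = 0, F_t = -9/2, G_s = 0, G_t = 0
EG - F^2 = 1685/256;  g^inv = (256/1685) * [[17/4, 3/2], [3/2, 133/64]]
first-kind symbols [ij,l] = (1/2)(d_i g_jl + d_j g_il - d_l g_ij): [ss,s] = E_s/2 = 27/16, [ss,t] = F_s - E_t/2 = -153/32, [st,s] = E_t/2 = 153/32, [st,t] = G_s/2 = 0, [tt,s] = F_t - G_s/2 = -9/2, [tt,t] = G_t/2 = 0
Gamma^s_ij = (G*[ij,s] - F*[ij,t])/(EG - F^2), Gamma^t_ij = (E*[ij,t] - F*[ij,s])/(EG - F^2)
Gamma_sss = 0, Gamma_sst = 5202/1685, Gamma_stt = -4896/1685, Gamma_tss = -9/8, Gamma_tst = 1836/1685, Gamma_ttt = -1728/1685
d^2s/dtau^2 = -(Gamma_sss*(1)^2 + 2*Gamma_sst*(1)*(-2) + Gamma_stt*(-2)^2) = 40392/1685
d^2t/dtau^2 = -(Gamma_tss*(1)^2 + 2*Gamma_tst*(1)*(-2) + Gamma_ttt*(-2)^2) = 129213/13480


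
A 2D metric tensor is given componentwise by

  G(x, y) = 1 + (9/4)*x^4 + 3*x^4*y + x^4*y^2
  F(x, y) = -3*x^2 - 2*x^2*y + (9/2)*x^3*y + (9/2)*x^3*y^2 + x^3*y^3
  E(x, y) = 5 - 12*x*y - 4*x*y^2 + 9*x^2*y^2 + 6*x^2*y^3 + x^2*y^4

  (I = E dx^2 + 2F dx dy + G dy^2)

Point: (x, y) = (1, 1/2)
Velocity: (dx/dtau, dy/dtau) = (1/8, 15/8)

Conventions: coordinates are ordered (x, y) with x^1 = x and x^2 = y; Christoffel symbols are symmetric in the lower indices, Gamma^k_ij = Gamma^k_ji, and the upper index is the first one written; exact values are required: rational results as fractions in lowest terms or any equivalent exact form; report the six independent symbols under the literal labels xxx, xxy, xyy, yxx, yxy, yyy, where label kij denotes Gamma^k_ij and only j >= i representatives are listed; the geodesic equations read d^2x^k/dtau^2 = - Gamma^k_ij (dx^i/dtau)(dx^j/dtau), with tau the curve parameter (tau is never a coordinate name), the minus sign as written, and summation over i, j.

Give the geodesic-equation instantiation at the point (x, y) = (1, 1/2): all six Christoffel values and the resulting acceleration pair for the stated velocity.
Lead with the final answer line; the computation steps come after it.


Answer: Gamma_xxx = -7/81, Gamma_xxy = -16/81, Gamma_xyy = -4/81, Gamma_yxx = 56/81, Gamma_yxy = 128/81, Gamma_yyy = 32/81; accelerations (d^2x/dtau^2, d^2y/dtau^2) = (1387/5184, -1387/648)

E = 17/16, F = -1/2, G = 5 at the point
E_x = -7/8, E_y = -2, F_x = 5/2, F_y = 31/4, G_x = 16, G_y = 4
EG - F^2 = 81/16;  g^inv = (16/81) * [[5, 1/2], [1/2, 17/16]]
first-kind symbols [ij,l] = (1/2)(d_i g_jl + d_j g_il - d_l g_ij): [xx,x] = E_x/2 = -7/16, [xx,y] = F_x - E_y/2 = 7/2, [xy,x] = E_y/2 = -1, [xy,y] = G_x/2 = 8, [yy,x] = F_y - G_x/2 = -1/4, [yy,y] = G_y/2 = 2
Gamma^x_ij = (G*[ij,x] - F*[ij,y])/(EG - F^2), Gamma^y_ij = (E*[ij,y] - F*[ij,x])/(EG - F^2)
Gamma_xxx = -7/81, Gamma_xxy = -16/81, Gamma_xyy = -4/81, Gamma_yxx = 56/81, Gamma_yxy = 128/81, Gamma_yyy = 32/81
d^2x/dtau^2 = -(Gamma_xxx*(1/8)^2 + 2*Gamma_xxy*(1/8)*(15/8) + Gamma_xyy*(15/8)^2) = 1387/5184
d^2y/dtau^2 = -(Gamma_yxx*(1/8)^2 + 2*Gamma_yxy*(1/8)*(15/8) + Gamma_yyy*(15/8)^2) = -1387/648


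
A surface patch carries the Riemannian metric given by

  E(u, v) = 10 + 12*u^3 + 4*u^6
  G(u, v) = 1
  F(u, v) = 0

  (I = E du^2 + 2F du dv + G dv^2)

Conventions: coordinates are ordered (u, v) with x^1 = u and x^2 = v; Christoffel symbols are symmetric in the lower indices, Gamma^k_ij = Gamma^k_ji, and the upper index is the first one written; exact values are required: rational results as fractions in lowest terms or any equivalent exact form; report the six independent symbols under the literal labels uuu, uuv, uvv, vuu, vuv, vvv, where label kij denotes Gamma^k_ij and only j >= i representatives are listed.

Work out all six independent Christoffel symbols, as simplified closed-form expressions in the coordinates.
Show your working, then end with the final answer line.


E = 10 + 12*u^3 + 4*u^6; F = 0; G = 1
Gamma^k_ij = (1/2) g^{kl} (d_i g_jl + d_j g_il - d_l g_ij), with g^inv = (1/(EG-F^2)) [[G, -F], [-F, E]]
first partials: E_u = 36*u^2 + 24*u^5, E_v = 0, F_u = 0, F_v = 0, G_u = 0, G_v = 0
D = EG - F^2 = 10 + 12*u^3 + 4*u^6
expanded: Gamma^u_uu = (G E_u - 2F F_u + F E_v)/(2D), Gamma^u_uv = (G E_v - F G_u)/(2D), Gamma^u_vv = (2G F_v - G G_u - F G_v)/(2D), Gamma^v_uu = (2E F_u - E E_v - F E_u)/(2D), Gamma^v_uv = (E G_u - F E_v)/(2D), Gamma^v_vv = (E G_v - 2F F_v + F G_u)/(2D); substitute and cancel common factors

Answer: Gamma_uuu = (6*u^5 + 9*u^2)/(2*u^6 + 6*u^3 + 5), Gamma_uuv = 0, Gamma_uvv = 0, Gamma_vuu = 0, Gamma_vuv = 0, Gamma_vvv = 0


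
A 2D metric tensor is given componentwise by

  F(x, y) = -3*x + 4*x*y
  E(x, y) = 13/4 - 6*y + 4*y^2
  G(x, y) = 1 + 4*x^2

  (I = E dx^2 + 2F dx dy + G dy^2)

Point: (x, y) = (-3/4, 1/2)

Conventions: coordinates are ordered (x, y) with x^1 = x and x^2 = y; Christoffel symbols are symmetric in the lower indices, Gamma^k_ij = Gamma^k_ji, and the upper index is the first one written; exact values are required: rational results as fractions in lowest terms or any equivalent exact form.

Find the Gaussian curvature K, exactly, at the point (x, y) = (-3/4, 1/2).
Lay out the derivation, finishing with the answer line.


E = 5/4, F = 3/4, G = 13/4, EG - F^2 = 7/2 at the point
E_x = 0, E_y = -2, F_x = -1, F_y = -3, G_x = -6, G_y = 0
E_yy = 8, F_xy = 4, G_xx = 8
Brioschi: K = (det M1 - det M2) / (EG - F^2)^2 with the standard first/second-derivative matrices M1, M2.
M1 = [[-E_yy/2 + F_xy - G_xx/2, E_x/2, F_x - E_y/2], [F_y - G_x/2, E, F], [G_y/2, F, G]] = [[-4, 0, 0], [0, 5/4, 3/4], [0, 3/4, 13/4]]; det M1 = -14
M2 = [[0, E_y/2, G_x/2], [E_y/2, E, F], [G_x/2, F, G]] = [[0, -1, -3], [-1, 5/4, 3/4], [-3, 3/4, 13/4]]; det M2 = -10
det M1 - det M2 = -4; K = -4 / (7/2)^2 = -16/49

Answer: K = -16/49


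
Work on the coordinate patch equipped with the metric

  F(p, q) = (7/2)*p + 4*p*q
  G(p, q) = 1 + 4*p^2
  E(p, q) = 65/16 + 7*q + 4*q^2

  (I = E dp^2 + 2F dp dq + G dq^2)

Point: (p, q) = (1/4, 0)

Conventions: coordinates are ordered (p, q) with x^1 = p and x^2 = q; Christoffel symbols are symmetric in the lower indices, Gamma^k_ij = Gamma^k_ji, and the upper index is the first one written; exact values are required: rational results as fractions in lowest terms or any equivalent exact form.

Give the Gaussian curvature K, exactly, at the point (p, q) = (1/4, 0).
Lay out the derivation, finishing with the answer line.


E = 65/16, F = 7/8, G = 5/4, EG - F^2 = 69/16 at the point
E_p = 0, E_q = 7, F_p = 7/2, F_q = 1, G_p = 2, G_q = 0
E_qq = 8, F_pq = 4, G_pp = 8
Evaluate Brioschi's two determinant matrices M1, M2 and divide by (EG - F^2)^2.
M1 = [[-E_qq/2 + F_pq - G_pp/2, E_p/2, F_p - E_q/2], [F_q - G_p/2, E, F], [G_q/2, F, G]] = [[-4, 0, 0], [0, 65/16, 7/8], [0, 7/8, 5/4]]; det M1 = -69/4
M2 = [[0, E_q/2, G_p/2], [E_q/2, E, F], [G_p/2, F, G]] = [[0, 7/2, 1], [7/2, 65/16, 7/8], [1, 7/8, 5/4]]; det M2 = -53/4
det M1 - det M2 = -4; K = -4 / (69/16)^2 = -1024/4761

Answer: K = -1024/4761


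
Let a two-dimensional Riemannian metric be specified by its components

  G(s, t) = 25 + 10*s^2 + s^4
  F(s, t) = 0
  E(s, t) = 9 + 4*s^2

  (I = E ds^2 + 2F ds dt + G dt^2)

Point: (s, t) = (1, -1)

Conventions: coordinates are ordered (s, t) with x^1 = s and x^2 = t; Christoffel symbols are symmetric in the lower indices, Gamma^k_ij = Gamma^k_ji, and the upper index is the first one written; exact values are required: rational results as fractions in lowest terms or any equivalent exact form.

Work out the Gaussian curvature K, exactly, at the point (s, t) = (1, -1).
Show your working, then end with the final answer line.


E = 13, F = 0, G = 36, EG - F^2 = 468 at the point
E_s = 8, E_t = 0, F_s = 0, F_t = 0, G_s = 24, G_t = 0
E_tt = 0, F_st = 0, G_ss = 32
By Brioschi, K is (det M1 - det M2) divided by (EG - F^2) squared.
M1 = [[-E_tt/2 + F_st - G_ss/2, E_s/2, F_s - E_t/2], [F_t - G_s/2, E, F], [G_t/2, F, G]] = [[-16, 4, 0], [-12, 13, 0], [0, 0, 36]]; det M1 = -5760
M2 = [[0, E_t/2, G_s/2], [E_t/2, E, F], [G_s/2, F, G]] = [[0, 0, 12], [0, 13, 0], [12, 0, 36]]; det M2 = -1872
det M1 - det M2 = -3888; K = -3888 / (468)^2 = -3/169

Answer: K = -3/169


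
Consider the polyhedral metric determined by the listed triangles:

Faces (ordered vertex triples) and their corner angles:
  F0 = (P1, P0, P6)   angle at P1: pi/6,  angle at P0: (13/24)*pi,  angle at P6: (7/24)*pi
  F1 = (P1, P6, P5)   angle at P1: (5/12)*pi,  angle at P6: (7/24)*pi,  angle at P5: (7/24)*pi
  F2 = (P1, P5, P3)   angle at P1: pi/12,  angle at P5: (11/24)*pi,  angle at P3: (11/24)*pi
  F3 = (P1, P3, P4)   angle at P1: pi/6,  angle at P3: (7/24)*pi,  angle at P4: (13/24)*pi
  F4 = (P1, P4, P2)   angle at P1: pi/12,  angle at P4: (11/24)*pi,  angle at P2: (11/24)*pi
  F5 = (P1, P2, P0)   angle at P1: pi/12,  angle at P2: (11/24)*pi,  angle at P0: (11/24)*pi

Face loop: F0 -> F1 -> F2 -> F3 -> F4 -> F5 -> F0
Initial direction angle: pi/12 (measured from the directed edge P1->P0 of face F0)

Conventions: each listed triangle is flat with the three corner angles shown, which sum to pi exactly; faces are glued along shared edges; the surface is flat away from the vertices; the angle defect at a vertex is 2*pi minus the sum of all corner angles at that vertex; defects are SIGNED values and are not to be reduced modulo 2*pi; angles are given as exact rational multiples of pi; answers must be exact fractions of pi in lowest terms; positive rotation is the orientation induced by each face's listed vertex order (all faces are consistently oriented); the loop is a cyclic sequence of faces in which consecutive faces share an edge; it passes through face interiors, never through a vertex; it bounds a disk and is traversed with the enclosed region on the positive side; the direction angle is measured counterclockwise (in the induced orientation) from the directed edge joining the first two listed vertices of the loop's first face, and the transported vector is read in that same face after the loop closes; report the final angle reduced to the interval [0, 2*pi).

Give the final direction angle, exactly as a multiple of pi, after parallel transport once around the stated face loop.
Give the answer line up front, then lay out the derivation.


Answer: final direction angle = (13/12)*pi

enclosed vertex P1: corner angles sum to pi, defect = 2*pi - pi = pi
adding the enclosed defects to the starting angle (mod 2*pi, induced orientation) gives the holonomy
final angle = pi/12 + pi = (13/12)*pi (mod 2*pi)


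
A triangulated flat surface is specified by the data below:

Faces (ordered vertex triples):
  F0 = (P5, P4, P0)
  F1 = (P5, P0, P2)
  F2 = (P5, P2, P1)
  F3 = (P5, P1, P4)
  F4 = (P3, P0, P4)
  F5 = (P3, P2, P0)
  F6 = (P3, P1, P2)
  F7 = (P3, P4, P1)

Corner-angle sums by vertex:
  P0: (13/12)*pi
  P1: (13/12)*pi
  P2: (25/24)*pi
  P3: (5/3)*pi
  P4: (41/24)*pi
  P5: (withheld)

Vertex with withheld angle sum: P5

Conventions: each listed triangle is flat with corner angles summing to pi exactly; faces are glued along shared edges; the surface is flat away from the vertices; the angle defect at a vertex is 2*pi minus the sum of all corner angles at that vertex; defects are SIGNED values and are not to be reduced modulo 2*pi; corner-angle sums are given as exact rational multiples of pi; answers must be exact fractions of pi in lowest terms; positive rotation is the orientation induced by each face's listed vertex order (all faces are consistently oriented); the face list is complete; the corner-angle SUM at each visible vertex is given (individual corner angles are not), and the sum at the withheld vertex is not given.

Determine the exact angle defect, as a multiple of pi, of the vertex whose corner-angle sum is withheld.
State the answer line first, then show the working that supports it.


Answer: defect(P5) = (7/12)*pi

V = 6, E = 12, F = 8; chi = V - E + F = 2
Gauss-Bonnet: total defect = 2*pi*chi = 4*pi; visible defects sum to (41/12)*pi


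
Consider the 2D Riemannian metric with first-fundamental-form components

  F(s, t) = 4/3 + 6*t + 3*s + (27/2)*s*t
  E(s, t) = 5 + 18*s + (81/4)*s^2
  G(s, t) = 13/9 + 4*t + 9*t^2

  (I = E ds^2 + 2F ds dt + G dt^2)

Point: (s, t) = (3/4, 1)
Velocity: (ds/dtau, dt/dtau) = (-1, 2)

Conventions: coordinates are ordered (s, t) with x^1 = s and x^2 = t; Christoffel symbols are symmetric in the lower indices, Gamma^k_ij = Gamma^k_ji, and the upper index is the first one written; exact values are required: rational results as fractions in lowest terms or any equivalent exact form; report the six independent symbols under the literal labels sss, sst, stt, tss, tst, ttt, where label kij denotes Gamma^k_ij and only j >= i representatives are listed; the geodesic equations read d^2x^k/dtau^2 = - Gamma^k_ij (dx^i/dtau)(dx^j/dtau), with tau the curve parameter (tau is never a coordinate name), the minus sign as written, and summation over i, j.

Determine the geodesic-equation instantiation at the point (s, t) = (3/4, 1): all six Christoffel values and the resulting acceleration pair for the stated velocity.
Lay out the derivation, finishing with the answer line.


E = 1913/64, F = 473/24, G = 130/9 at the point
E_s = 387/8, E_t = 0, F_s = 33/2, F_t = 129/8, G_s = 0, G_t = 22
EG - F^2 = 24961/576;  g^inv = (576/24961) * [[130/9, -473/24], [-473/24, 1913/64]]
first-kind symbols [ij,l] = (1/2)(d_i g_jl + d_j g_il - d_l g_ij): [ss,s] = E_s/2 = 387/16, [ss,t] = F_s - E_t/2 = 33/2, [st,s] = E_t/2 = 0, [st,t] = G_s/2 = 0, [tt,s] = F_t - G_s/2 = 129/8, [tt,t] = G_t/2 = 11
Gamma^s_ij = (G*[ij,s] - F*[ij,t])/(EG - F^2), Gamma^t_ij = (E*[ij,t] - F*[ij,s])/(EG - F^2)
Gamma_sss = 13932/24961, Gamma_sst = 0, Gamma_stt = 9288/24961, Gamma_tss = 9504/24961, Gamma_tst = 0, Gamma_ttt = 6336/24961
d^2s/dtau^2 = -(Gamma_sss*(-1)^2 + 2*Gamma_sst*(-1)*(2) + Gamma_stt*(2)^2) = -51084/24961
d^2t/dtau^2 = -(Gamma_tss*(-1)^2 + 2*Gamma_tst*(-1)*(2) + Gamma_ttt*(2)^2) = -34848/24961

Answer: Gamma_sss = 13932/24961, Gamma_sst = 0, Gamma_stt = 9288/24961, Gamma_tss = 9504/24961, Gamma_tst = 0, Gamma_ttt = 6336/24961; accelerations (d^2s/dtau^2, d^2t/dtau^2) = (-51084/24961, -34848/24961)


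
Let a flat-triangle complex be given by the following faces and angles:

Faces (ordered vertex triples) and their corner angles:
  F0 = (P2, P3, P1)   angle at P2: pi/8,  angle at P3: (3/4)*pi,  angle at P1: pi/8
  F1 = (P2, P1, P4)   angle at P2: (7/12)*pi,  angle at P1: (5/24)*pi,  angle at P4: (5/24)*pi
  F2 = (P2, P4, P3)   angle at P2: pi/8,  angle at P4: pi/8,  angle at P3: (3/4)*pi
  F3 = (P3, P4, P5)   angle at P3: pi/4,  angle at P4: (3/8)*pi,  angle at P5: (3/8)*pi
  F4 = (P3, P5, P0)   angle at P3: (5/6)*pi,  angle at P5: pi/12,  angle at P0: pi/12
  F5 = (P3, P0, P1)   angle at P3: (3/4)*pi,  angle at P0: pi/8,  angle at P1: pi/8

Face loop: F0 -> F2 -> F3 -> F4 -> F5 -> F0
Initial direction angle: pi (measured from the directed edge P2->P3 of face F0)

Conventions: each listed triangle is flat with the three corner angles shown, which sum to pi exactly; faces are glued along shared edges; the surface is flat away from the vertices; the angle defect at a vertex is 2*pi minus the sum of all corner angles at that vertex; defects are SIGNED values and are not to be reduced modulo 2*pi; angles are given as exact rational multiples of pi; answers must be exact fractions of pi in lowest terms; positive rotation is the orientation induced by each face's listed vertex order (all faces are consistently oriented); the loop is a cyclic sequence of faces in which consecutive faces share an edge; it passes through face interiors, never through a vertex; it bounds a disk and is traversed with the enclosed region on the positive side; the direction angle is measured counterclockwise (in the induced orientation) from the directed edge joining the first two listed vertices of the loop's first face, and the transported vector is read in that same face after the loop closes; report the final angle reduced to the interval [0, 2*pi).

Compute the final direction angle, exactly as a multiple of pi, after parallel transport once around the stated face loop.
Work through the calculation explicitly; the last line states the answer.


enclosed vertex P3: corner angles sum to (10/3)*pi, defect = 2*pi - (10/3)*pi = (-4/3)*pi
adding the enclosed defects to the starting angle (mod 2*pi, induced orientation) gives the holonomy
final angle = pi - (4/3)*pi = (5/3)*pi (mod 2*pi)

Answer: final direction angle = (5/3)*pi


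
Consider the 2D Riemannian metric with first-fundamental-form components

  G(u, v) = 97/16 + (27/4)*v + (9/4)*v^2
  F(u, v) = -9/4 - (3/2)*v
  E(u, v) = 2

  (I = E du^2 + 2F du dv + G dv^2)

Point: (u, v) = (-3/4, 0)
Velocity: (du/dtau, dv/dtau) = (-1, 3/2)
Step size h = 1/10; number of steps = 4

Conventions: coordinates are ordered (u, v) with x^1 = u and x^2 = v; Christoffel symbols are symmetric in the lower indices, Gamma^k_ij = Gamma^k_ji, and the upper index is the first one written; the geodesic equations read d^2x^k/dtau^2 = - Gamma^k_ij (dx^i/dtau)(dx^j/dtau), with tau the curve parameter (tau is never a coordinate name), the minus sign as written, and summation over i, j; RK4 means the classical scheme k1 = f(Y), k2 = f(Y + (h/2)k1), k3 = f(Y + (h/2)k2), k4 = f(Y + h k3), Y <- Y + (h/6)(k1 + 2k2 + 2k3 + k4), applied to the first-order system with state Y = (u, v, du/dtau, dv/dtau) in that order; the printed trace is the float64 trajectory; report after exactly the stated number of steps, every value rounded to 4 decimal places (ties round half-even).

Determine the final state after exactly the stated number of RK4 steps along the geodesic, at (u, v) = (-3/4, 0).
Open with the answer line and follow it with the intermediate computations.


Answer: u = -1.1222, v = 0.5308, du/dtau = -0.8797, dv/dtau = 1.1869

f(Y) = (du/dtau, dv/dtau, -Gamma^u_ij Y'^i Y'^j, -Gamma^v_ij Y'^i Y'^j) with the Gammas evaluated at the stage position; h = 0.100000; intermediate values shown to 6 dp
step 0: u = -0.7500, v = 0.0000, du/dtau = -1.0000, dv/dtau = 1.5000
step 1:
  k1: at (u, v) = (-0.750000, 0.000000), (du/dtau, dv/dtau) = (-1.000000, 1.500000); Gamma_uuu = 0.000000, Gamma_uuv = 0.000000, Gamma_uvv = -0.212389, Gamma_vuu = 0.000000, Gamma_vuv = 0.000000, Gamma_vvv = 0.477876; k1 = (-1.000000, 1.500000, 0.477876, -1.075221)
  k2: at (u, v) = (-0.800000, 0.075000), (du/dtau, dv/dtau) = (-0.976106, 1.446239); Gamma_uuu = 0.000000, Gamma_uuv = 0.000000, Gamma_uvv = -0.197852, Gamma_vuu = 0.000000, Gamma_vuv = 0.000000, Gamma_vvv = 0.467426; k2 = (-0.976106, 1.446239, 0.413830, -0.977673)
  k3: at (u, v) = (-0.798805, 0.072312), (du/dtau, dv/dtau) = (-0.979309, 1.451116); Gamma_uuu = 0.000000, Gamma_uuv = 0.000000, Gamma_uvv = -0.198350, Gamma_vuu = 0.000000, Gamma_vuv = 0.000000, Gamma_vvv = 0.467803; k3 = (-0.979309, 1.451116, 0.417674, -0.985071)
  k4: at (u, v) = (-0.847931, 0.145112), (du/dtau, dv/dtau) = (-0.958233, 1.401493); Gamma_uuu = 0.000000, Gamma_uuv = 0.000000, Gamma_uvv = -0.185428, Gamma_vuu = 0.000000, Gamma_vuv = 0.000000, Gamma_vvv = 0.457575; k4 = (-0.958233, 1.401493, 0.364215, -0.898761)
  Y <- Y + (h/6)(k1 + 2k2 + 2k3 + k4): u = -0.8478, v = 0.1449, du/dtau = -0.9582, dv/dtau = 1.4017
step 2:
  k1: at (u, v) = (-0.847818, 0.144937), (du/dtau, dv/dtau) = (-0.958248, 1.401675); Gamma_uuu = 0.000000, Gamma_uuv = 0.000000, Gamma_uvv = -0.185458, Gamma_vuu = 0.000000, Gamma_vuv = 0.000000, Gamma_vvv = 0.457600; k1 = (-0.958248, 1.401675, 0.364368, -0.899044)
  k2: at (u, v) = (-0.895730, 0.215020), (du/dtau, dv/dtau) = (-0.940030, 1.356723); Gamma_uuu = 0.000000, Gamma_uuv = 0.000000, Gamma_uvv = -0.174056, Gamma_vuu = 0.000000, Gamma_vuv = 0.000000, Gamma_vvv = 0.447764; k2 = (-0.940030, 1.356723, 0.320385, -0.824199)
  k3: at (u, v) = (-0.894819, 0.212773), (du/dtau, dv/dtau) = (-0.942229, 1.360466); Gamma_uuu = 0.000000, Gamma_uuv = 0.000000, Gamma_uvv = -0.174407, Gamma_vuu = 0.000000, Gamma_vuv = 0.000000, Gamma_vvv = 0.448079; k3 = (-0.942229, 1.360466, 0.322804, -0.829334)
  k4: at (u, v) = (-0.942041, 0.280983), (du/dtau, dv/dtau) = (-0.925968, 1.318742); Gamma_uuu = 0.000000, Gamma_uuv = 0.000000, Gamma_uvv = -0.164172, Gamma_vuu = 0.000000, Gamma_vuv = 0.000000, Gamma_vvv = 0.438580; k4 = (-0.925968, 1.318742, 0.285508, -0.762727)
  Y <- Y + (h/6)(k1 + 2k2 + 2k3 + k4): u = -0.9420, v = 0.2808, du/dtau = -0.9260, dv/dtau = 1.3189
step 3:
  k1: at (u, v) = (-0.941963, 0.280850), (du/dtau, dv/dtau) = (-0.925977, 1.318862); Gamma_uuu = 0.000000, Gamma_uuv = 0.000000, Gamma_uvv = -0.164191, Gamma_vuu = 0.000000, Gamma_vuv = 0.000000, Gamma_vvv = 0.438599; k1 = (-0.925977, 1.318862, 0.285593, -0.762897)
  k2: at (u, v) = (-0.988262, 0.346793), (du/dtau, dv/dtau) = (-0.911698, 1.280717); Gamma_uuu = 0.000000, Gamma_uuv = 0.000000, Gamma_uvv = -0.155056, Gamma_vuu = 0.000000, Gamma_vuv = 0.000000, Gamma_vvv = 0.429533; k2 = (-0.911698, 1.280717, 0.254328, -0.704536)
  k3: at (u, v) = (-0.987548, 0.344886), (du/dtau, dv/dtau) = (-0.913261, 1.283635); Gamma_uuu = 0.000000, Gamma_uuv = 0.000000, Gamma_uvv = -0.155310, Gamma_vuu = 0.000000, Gamma_vuv = 0.000000, Gamma_vvv = 0.429794; k3 = (-0.913261, 1.283635, 0.255907, -0.708179)
  k4: at (u, v) = (-1.033289, 0.409213), (du/dtau, dv/dtau) = (-0.900387, 1.248044); Gamma_uuu = 0.000000, Gamma_uuv = 0.000000, Gamma_uvv = -0.147038, Gamma_vuu = 0.000000, Gamma_vuv = 0.000000, Gamma_vvv = 0.421090; k4 = (-0.900387, 1.248044, 0.229028, -0.655894)
  Y <- Y + (h/6)(k1 + 2k2 + 2k3 + k4): u = -1.0332, v = 0.4091, du/dtau = -0.9004, dv/dtau = 1.2481
step 4:
  k1: at (u, v) = (-1.033235, 0.409110), (du/dtau, dv/dtau) = (-0.900393, 1.248125); Gamma_uuu = 0.000000, Gamma_uuv = 0.000000, Gamma_uvv = -0.147050, Gamma_vuu = 0.000000, Gamma_vuv = 0.000000, Gamma_vvv = 0.421103; k1 = (-0.900393, 1.248125, 0.229077, -0.656001)
  k2: at (u, v) = (-1.078254, 0.471516), (du/dtau, dv/dtau) = (-0.888939, 1.215324); Gamma_uuu = 0.000000, Gamma_uuv = 0.000000, Gamma_uvv = -0.139594, Gamma_vuu = 0.000000, Gamma_vuv = 0.000000, Gamma_vvv = 0.412817; k2 = (-0.888939, 1.215324, 0.206182, -0.609736)
  k3: at (u, v) = (-1.077682, 0.469876), (du/dtau, dv/dtau) = (-0.890084, 1.217638); Gamma_uuu = 0.000000, Gamma_uuv = 0.000000, Gamma_uvv = -0.139783, Gamma_vuu = 0.000000, Gamma_vuv = 0.000000, Gamma_vvv = 0.413032; k3 = (-0.890084, 1.217638, 0.207248, -0.612379)
  k4: at (u, v) = (-1.122243, 0.530874), (du/dtau, dv/dtau) = (-0.879668, 1.186887); Gamma_uuu = 0.000000, Gamma_uuv = 0.000000, Gamma_uvv = -0.132979, Gamma_vuu = 0.000000, Gamma_vuv = 0.000000, Gamma_vvv = 0.405094; k4 = (-0.879668, 1.186887, 0.187327, -0.570656)
  Y <- Y + (h/6)(k1 + 2k2 + 2k3 + k4): u = -1.1222, v = 0.5308, du/dtau = -0.8797, dv/dtau = 1.1869


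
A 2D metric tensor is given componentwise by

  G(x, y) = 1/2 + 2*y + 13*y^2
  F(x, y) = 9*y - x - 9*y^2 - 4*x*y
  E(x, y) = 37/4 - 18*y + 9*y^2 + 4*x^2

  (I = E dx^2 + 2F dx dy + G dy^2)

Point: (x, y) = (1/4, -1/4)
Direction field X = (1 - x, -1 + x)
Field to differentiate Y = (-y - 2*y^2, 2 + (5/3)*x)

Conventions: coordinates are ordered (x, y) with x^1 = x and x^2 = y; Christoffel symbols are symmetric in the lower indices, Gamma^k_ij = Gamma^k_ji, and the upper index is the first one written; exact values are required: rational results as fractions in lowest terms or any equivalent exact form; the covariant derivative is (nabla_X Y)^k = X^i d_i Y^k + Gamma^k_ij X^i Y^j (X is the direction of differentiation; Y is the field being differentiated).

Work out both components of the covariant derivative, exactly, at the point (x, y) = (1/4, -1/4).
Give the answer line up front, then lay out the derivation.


Answer: (nabla_X Y)^x = -20077/4016, (nabla_X Y)^y = -39107/4016

E = 233/16, F = -45/16, G = 13/16 at the point
E_x = 2, E_y = -45/2, F_x = 0, F_y = 25/2, G_x = 0, G_y = -9/2
EG - F^2 = 251/64;  g^inv = (64/251) * [[13/16, 45/16], [45/16, 233/16]]
first-kind symbols [ij,l] = (1/2)(d_i g_jl + d_j g_il - d_l g_ij): [xx,x] = E_x/2 = 1, [xx,y] = F_x - E_y/2 = 45/4, [xy,x] = E_y/2 = -45/4, [xy,y] = G_x/2 = 0, [yy,x] = F_y - G_x/2 = 25/2, [yy,y] = G_y/2 = -9/4
Gamma^x_ij = (G*[ij,x] - F*[ij,y])/(EG - F^2), Gamma^y_ij = (E*[ij,y] - F*[ij,x])/(EG - F^2)
Gamma_xxx = 2077/251, Gamma_xxy = -585/251, Gamma_xyy = 245/251, Gamma_yxx = 10665/251, Gamma_yxy = -2025/251, Gamma_yyy = 153/251
X = (3/4, -3/4), Y = (1/8, 29/12) at the point


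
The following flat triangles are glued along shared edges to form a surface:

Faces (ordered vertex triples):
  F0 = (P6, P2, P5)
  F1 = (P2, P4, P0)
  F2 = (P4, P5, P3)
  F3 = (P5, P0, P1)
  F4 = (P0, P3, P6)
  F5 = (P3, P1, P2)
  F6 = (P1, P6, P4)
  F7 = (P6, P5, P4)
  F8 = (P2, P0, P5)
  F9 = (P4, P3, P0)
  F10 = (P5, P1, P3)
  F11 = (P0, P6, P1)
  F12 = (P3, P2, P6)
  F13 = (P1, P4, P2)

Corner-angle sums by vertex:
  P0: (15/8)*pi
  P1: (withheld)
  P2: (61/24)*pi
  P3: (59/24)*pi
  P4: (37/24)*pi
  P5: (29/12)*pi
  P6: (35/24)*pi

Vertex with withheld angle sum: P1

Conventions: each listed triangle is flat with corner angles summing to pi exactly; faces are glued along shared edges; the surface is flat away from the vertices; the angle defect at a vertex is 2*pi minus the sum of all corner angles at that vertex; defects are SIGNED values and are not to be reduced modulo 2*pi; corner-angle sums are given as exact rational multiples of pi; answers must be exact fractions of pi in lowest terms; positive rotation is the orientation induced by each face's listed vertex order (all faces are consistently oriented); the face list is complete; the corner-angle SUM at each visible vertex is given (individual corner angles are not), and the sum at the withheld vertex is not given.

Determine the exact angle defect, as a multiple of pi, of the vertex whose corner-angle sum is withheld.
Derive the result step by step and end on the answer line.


V = 7, E = 21, F = 14; chi = V - E + F = 0
Gauss-Bonnet: total defect = 2*pi*chi = 0; visible defects sum to (-7/24)*pi

Answer: defect(P1) = (7/24)*pi
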